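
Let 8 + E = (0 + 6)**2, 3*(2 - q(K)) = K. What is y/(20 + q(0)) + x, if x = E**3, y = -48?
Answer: 241448/11 ≈ 21950.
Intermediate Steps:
q(K) = 2 - K/3
E = 28 (E = -8 + (0 + 6)**2 = -8 + 6**2 = -8 + 36 = 28)
x = 21952 (x = 28**3 = 21952)
y/(20 + q(0)) + x = -48/(20 + (2 - 1/3*0)) + 21952 = -48/(20 + (2 + 0)) + 21952 = -48/(20 + 2) + 21952 = -48/22 + 21952 = (1/22)*(-48) + 21952 = -24/11 + 21952 = 241448/11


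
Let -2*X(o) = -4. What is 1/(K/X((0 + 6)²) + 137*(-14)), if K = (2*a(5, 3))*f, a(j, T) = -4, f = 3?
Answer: -1/1930 ≈ -0.00051813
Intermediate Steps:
X(o) = 2 (X(o) = -½*(-4) = 2)
K = -24 (K = (2*(-4))*3 = -8*3 = -24)
1/(K/X((0 + 6)²) + 137*(-14)) = 1/(-24/2 + 137*(-14)) = 1/(-24*½ - 1918) = 1/(-12 - 1918) = 1/(-1930) = -1/1930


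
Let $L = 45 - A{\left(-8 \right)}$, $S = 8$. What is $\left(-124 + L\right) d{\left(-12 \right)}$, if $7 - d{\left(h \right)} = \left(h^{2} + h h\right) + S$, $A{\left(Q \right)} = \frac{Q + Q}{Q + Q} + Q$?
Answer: $20808$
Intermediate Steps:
$A{\left(Q \right)} = 1 + Q$ ($A{\left(Q \right)} = \frac{2 Q}{2 Q} + Q = 2 Q \frac{1}{2 Q} + Q = 1 + Q$)
$d{\left(h \right)} = -1 - 2 h^{2}$ ($d{\left(h \right)} = 7 - \left(\left(h^{2} + h h\right) + 8\right) = 7 - \left(\left(h^{2} + h^{2}\right) + 8\right) = 7 - \left(2 h^{2} + 8\right) = 7 - \left(8 + 2 h^{2}\right) = -1 - 2 h^{2}$)
$L = 52$ ($L = 45 - \left(1 - 8\right) = 45 - -7 = 45 + 7 = 52$)
$\left(-124 + L\right) d{\left(-12 \right)} = \left(-124 + 52\right) \left(-1 - 2 \left(-12\right)^{2}\right) = - 72 \left(-1 - 288\right) = \left(-72\right) \left(-289\right) = 20808$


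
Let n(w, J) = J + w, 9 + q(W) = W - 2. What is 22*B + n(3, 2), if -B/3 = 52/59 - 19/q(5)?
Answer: -15468/59 ≈ -262.17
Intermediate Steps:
q(W) = -11 + W (q(W) = -9 + (W - 2) = -9 + (-2 + W) = -11 + W)
B = -1433/118 (B = -3*(52/59 - 19/(-11 + 5)) = -3*(52*(1/59) - 19/(-6)) = -3*(52/59 - 19*(-⅙)) = -3*(52/59 + 19/6) = -3*1433/354 = -1433/118 ≈ -12.144)
22*B + n(3, 2) = 22*(-1433/118) + (2 + 3) = -15763/59 + 5 = -15468/59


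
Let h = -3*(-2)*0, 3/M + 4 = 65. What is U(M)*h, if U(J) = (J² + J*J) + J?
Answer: 0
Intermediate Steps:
M = 3/61 (M = 3/(-4 + 65) = 3/61 ≈ 0.049180)
h = 0 (h = 6*0 = 0)
U(J) = J + 2*J² (U(J) = (J² + J²) + J = 2*J² + J = J + 2*J²)
U(M)*h = (3*(1 + 2*(3/61))/61)*0 = (3*(1 + 6/61)/61)*0 = ((3/61)*(67/61))*0 = (201/3721)*0 = 0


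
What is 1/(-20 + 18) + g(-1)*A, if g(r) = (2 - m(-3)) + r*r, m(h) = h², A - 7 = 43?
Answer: -601/2 ≈ -300.50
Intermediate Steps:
A = 50 (A = 7 + 43 = 50)
g(r) = -7 + r² (g(r) = (2 - 1*(-3)²) + r*r = (2 - 1*9) + r² = (2 - 9) + r² = -7 + r²)
1/(-20 + 18) + g(-1)*A = 1/(-20 + 18) + (-7 + (-1)²)*50 = 1/(-2) + (-7 + 1)*50 = -½ - 6*50 = -½ - 300 = -601/2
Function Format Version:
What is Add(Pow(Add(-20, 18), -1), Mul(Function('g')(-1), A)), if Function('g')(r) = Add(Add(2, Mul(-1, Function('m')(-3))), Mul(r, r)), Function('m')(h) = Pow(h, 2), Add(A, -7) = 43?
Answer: Rational(-601, 2) ≈ -300.50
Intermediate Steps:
A = 50 (A = Add(7, 43) = 50)
Function('g')(r) = Add(-7, Pow(r, 2)) (Function('g')(r) = Add(Add(2, Mul(-1, Pow(-3, 2))), Mul(r, r)) = Add(Add(2, Mul(-1, 9)), Pow(r, 2)) = Add(Add(2, -9), Pow(r, 2)) = Add(-7, Pow(r, 2)))
Add(Pow(Add(-20, 18), -1), Mul(Function('g')(-1), A)) = Add(Pow(Add(-20, 18), -1), Mul(Add(-7, Pow(-1, 2)), 50)) = Add(Pow(-2, -1), Mul(Add(-7, 1), 50)) = Add(Rational(-1, 2), Mul(-6, 50)) = Add(Rational(-1, 2), -300) = Rational(-601, 2)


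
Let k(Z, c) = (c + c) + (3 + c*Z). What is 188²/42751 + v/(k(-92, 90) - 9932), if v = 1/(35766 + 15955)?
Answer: 32957499172945/39864363087659 ≈ 0.82674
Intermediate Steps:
k(Z, c) = 3 + 2*c + Z*c (k(Z, c) = 2*c + (3 + Z*c) = 3 + 2*c + Z*c)
v = 1/51721 ≈ 1.9335e-5
188²/42751 + v/(k(-92, 90) - 9932) = 188²/42751 + 1/(51721*((3 + 2*90 - 92*90) - 9932)) = 35344*(1/42751) + 1/(51721*((3 + 180 - 8280) - 9932)) = 35344/42751 + 1/(51721*(-8097 - 9932)) = 35344/42751 + (1/51721)/(-18029) = 35344/42751 + (1/51721)*(-1/18029) = 35344/42751 - 1/932477909 = 32957499172945/39864363087659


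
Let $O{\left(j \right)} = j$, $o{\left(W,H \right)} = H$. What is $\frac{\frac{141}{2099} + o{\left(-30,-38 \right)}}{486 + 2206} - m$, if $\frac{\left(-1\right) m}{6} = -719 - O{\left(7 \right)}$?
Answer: $- \frac{24613692469}{5650508} \approx -4356.0$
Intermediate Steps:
$m = 4356$ ($m = - 6 \left(-719 - 7\right) = \left(-6\right) \left(-726\right) = 4356$)
$\frac{\frac{141}{2099} + o{\left(-30,-38 \right)}}{486 + 2206} - m = \frac{\frac{141}{2099} - 38}{486 + 2206} - 4356 = \frac{141 \cdot \frac{1}{2099} - 38}{2692} - 4356 = \left(\frac{141}{2099} - 38\right) \frac{1}{2692} - 4356 = \left(- \frac{79621}{2099}\right) \frac{1}{2692} - 4356 = - \frac{79621}{5650508} - 4356 = - \frac{24613692469}{5650508}$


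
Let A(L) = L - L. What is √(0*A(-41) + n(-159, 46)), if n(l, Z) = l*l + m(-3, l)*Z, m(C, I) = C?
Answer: 17*√87 ≈ 158.57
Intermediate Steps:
A(L) = 0
n(l, Z) = l² - 3*Z (n(l, Z) = l*l - 3*Z = l² - 3*Z)
√(0*A(-41) + n(-159, 46)) = √(0*0 + ((-159)² - 3*46)) = √(0 + (25281 - 138)) = √(0 + 25143) = √25143 = 17*√87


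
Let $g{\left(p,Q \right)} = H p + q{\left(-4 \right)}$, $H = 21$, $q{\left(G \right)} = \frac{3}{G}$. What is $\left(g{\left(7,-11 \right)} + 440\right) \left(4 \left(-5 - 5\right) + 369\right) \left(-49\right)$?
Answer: $- \frac{37803745}{4} \approx -9.4509 \cdot 10^{6}$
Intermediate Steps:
$g{\left(p,Q \right)} = - \frac{3}{4} + 21 p$ ($g{\left(p,Q \right)} = 21 p + \frac{3}{-4} = 21 p + 3 \left(- \frac{1}{4}\right) = 21 p - \frac{3}{4} = - \frac{3}{4} + 21 p$)
$\left(g{\left(7,-11 \right)} + 440\right) \left(4 \left(-5 - 5\right) + 369\right) \left(-49\right) = \left(\left(- \frac{3}{4} + 21 \cdot 7\right) + 440\right) \left(4 \left(-5 - 5\right) + 369\right) \left(-49\right) = \left(\left(- \frac{3}{4} + 147\right) + 440\right) \left(4 \left(-10\right) + 369\right) \left(-49\right) = \left(\frac{585}{4} + 440\right) \left(-40 + 369\right) \left(-49\right) = \frac{2345}{4} \cdot 329 \left(-49\right) = \frac{771505}{4} \left(-49\right) = - \frac{37803745}{4}$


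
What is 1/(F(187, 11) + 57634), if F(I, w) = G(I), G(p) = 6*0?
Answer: 1/57634 ≈ 1.7351e-5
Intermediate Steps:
G(p) = 0
F(I, w) = 0
1/(F(187, 11) + 57634) = 1/(0 + 57634) = 1/57634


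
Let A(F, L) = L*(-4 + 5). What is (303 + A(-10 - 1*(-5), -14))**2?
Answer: 83521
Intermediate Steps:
A(F, L) = L (A(F, L) = L*1 = L)
(303 + A(-10 - 1*(-5), -14))**2 = (303 - 14)**2 = 289**2 = 83521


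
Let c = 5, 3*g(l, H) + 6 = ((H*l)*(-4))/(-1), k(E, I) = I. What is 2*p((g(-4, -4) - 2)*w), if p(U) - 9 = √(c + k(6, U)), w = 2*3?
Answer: 18 + 2*√109 ≈ 38.881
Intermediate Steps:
w = 6
g(l, H) = -2 + 4*H*l/3 (g(l, H) = -2 + (((H*l)*(-4))/(-1))/3 = -2 + (-4*H*l*(-1))/3 = -2 + (4*H*l)/3 = -2 + 4*H*l/3)
p(U) = 9 + √(5 + U)
2*p((g(-4, -4) - 2)*w) = 2*(9 + √(5 + ((-2 + (4/3)*(-4)*(-4)) - 2)*6)) = 2*(9 + √(5 + ((-2 + 64/3) - 2)*6)) = 2*(9 + √(5 + (58/3 - 2)*6)) = 2*(9 + √(5 + (52/3)*6)) = 2*(9 + √(5 + 104)) = 2*(9 + √109) = 18 + 2*√109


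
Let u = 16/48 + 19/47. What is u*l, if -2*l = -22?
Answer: 1144/141 ≈ 8.1135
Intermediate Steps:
l = 11 (l = -1/2*(-22) = 11)
u = 104/141 (u = 16*(1/48) + 19*(1/47) = 1/3 + 19/47 = 104/141 ≈ 0.73759)
u*l = (104/141)*11 = 1144/141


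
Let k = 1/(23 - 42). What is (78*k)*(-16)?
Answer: 1248/19 ≈ 65.684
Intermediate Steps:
k = -1/19 (k = 1/(-19) = -1/19 ≈ -0.052632)
(78*k)*(-16) = (78*(-1/19))*(-16) = -78/19*(-16) = 1248/19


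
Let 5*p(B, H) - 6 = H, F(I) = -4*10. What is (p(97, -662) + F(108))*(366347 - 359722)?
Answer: -1134200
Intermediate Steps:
F(I) = -40
p(B, H) = 6/5 + H/5
(p(97, -662) + F(108))*(366347 - 359722) = ((6/5 + (1/5)*(-662)) - 40)*(366347 - 359722) = ((6/5 - 662/5) - 40)*6625 = (-656/5 - 40)*6625 = -856/5*6625 = -1134200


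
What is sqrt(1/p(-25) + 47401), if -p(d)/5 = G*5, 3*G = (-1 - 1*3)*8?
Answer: sqrt(75841606)/40 ≈ 217.72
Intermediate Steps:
G = -32/3 (G = ((-1 - 1*3)*8)/3 = ((-1 - 3)*8)/3 = (-4*8)/3 = (1/3)*(-32) = -32/3 ≈ -10.667)
p(d) = 800/3 (p(d) = -(-160)*5/3 = -5*(-160/3) = 800/3)
sqrt(1/p(-25) + 47401) = sqrt(1/(800/3) + 47401) = sqrt(3/800 + 47401) = sqrt(37920803/800) = sqrt(75841606)/40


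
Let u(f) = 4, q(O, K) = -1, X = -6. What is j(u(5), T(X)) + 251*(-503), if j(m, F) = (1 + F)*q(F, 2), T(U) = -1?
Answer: -126253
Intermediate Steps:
j(m, F) = -1 - F (j(m, F) = (1 + F)*(-1) = -1 - F)
j(u(5), T(X)) + 251*(-503) = (-1 - 1*(-1)) + 251*(-503) = (-1 + 1) - 126253 = 0 - 126253 = -126253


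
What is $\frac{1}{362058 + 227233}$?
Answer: $\frac{1}{589291} \approx 1.697 \cdot 10^{-6}$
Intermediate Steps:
$\frac{1}{362058 + 227233} = \frac{1}{589291}$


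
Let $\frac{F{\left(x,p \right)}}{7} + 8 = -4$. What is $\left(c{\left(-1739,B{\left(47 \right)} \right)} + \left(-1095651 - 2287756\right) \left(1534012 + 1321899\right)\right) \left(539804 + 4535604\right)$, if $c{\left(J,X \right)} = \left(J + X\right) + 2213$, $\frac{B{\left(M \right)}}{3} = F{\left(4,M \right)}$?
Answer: $-49042191923298195440$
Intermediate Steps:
$F{\left(x,p \right)} = -84$ ($F{\left(x,p \right)} = -56 + 7 \left(-4\right) = -56 - 28 = -84$)
$B{\left(M \right)} = -252$ ($B{\left(M \right)} = 3 \left(-84\right) = -252$)
$c{\left(J,X \right)} = 2213 + J + X$
$\left(c{\left(-1739,B{\left(47 \right)} \right)} + \left(-1095651 - 2287756\right) \left(1534012 + 1321899\right)\right) \left(539804 + 4535604\right) = \left(\left(2213 - 1739 - 252\right) + \left(-1095651 - 2287756\right) \left(1534012 + 1321899\right)\right) \left(539804 + 4535604\right) = \left(222 - 9662709268777\right) 5075408 = \left(-9662709268555\right) 5075408 = -49042191923298195440$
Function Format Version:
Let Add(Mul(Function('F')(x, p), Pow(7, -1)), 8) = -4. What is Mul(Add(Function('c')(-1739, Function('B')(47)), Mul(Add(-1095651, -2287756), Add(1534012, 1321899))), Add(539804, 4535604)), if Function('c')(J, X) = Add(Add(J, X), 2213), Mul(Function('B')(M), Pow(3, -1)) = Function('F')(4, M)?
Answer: -49042191923298195440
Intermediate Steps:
Function('F')(x, p) = -84 (Function('F')(x, p) = Add(-56, Mul(7, -4)) = Add(-56, -28) = -84)
Function('B')(M) = -252 (Function('B')(M) = Mul(3, -84) = -252)
Function('c')(J, X) = Add(2213, J, X)
Mul(Add(Function('c')(-1739, Function('B')(47)), Mul(Add(-1095651, -2287756), Add(1534012, 1321899))), Add(539804, 4535604)) = Mul(Add(Add(2213, -1739, -252), Mul(Add(-1095651, -2287756), Add(1534012, 1321899))), Add(539804, 4535604)) = Mul(Add(222, Mul(-3383407, 2855911)), 5075408) = Mul(Add(222, -9662709268777), 5075408) = Mul(-9662709268555, 5075408) = -49042191923298195440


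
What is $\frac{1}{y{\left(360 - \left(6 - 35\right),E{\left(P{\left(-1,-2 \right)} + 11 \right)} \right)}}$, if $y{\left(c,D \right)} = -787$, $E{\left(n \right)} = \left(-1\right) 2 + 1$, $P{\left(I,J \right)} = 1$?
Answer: $- \frac{1}{787} \approx -0.0012706$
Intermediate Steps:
$E{\left(n \right)} = -1$ ($E{\left(n \right)} = -2 + 1 = -1$)
$\frac{1}{y{\left(360 - \left(6 - 35\right),E{\left(P{\left(-1,-2 \right)} + 11 \right)} \right)}} = \frac{1}{-787} = - \frac{1}{787}$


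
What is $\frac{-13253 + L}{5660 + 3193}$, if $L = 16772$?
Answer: $\frac{1173}{2951} \approx 0.39749$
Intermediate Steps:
$\frac{-13253 + L}{5660 + 3193} = \frac{-13253 + 16772}{5660 + 3193} = \frac{3519}{8853} = 3519 \cdot \frac{1}{8853} = \frac{1173}{2951}$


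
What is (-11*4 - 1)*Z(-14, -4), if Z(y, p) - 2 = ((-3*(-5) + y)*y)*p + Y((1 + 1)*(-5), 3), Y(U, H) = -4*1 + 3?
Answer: -2565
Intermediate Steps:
Y(U, H) = -1 (Y(U, H) = -4 + 3 = -1)
Z(y, p) = 1 + p*y*(15 + y) (Z(y, p) = 2 + (((-3*(-5) + y)*y)*p - 1) = 2 + (((15 + y)*y)*p - 1) = 2 + ((y*(15 + y))*p - 1) = 2 + (p*y*(15 + y) - 1) = 2 + (-1 + p*y*(15 + y)) = 1 + p*y*(15 + y))
(-11*4 - 1)*Z(-14, -4) = (-11*4 - 1)*(1 - 4*(-14)² + 15*(-4)*(-14)) = (-44 - 1)*(1 - 4*196 + 840) = -45*(1 - 784 + 840) = -45*57 = -2565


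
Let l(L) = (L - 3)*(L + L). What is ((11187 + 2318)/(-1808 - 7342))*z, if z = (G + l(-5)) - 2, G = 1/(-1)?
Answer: -207977/1830 ≈ -113.65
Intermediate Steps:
l(L) = 2*L*(-3 + L) (l(L) = (-3 + L)*(2*L) = 2*L*(-3 + L))
G = -1
z = 77 (z = (-1 + 2*(-5)*(-3 - 5)) - 2 = (-1 + 2*(-5)*(-8)) - 2 = (-1 + 80) - 2 = 79 - 2 = 77)
((11187 + 2318)/(-1808 - 7342))*z = ((11187 + 2318)/(-1808 - 7342))*77 = (13505/(-9150))*77 = (13505*(-1/9150))*77 = -2701/1830*77 = -207977/1830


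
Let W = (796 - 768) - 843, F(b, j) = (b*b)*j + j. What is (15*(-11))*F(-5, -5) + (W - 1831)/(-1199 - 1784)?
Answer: 63987996/2983 ≈ 21451.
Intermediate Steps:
F(b, j) = j + j*b² (F(b, j) = b²*j + j = j*b² + j = j + j*b²)
W = -815 (W = 28 - 843 = -815)
(15*(-11))*F(-5, -5) + (W - 1831)/(-1199 - 1784) = (15*(-11))*(-5*(1 + (-5)²)) + (-815 - 1831)/(-1199 - 1784) = -(-825)*(1 + 25) - 2646/(-2983) = -(-825)*26 - 2646*(-1/2983) = -165*(-130) + 2646/2983 = 21450 + 2646/2983 = 63987996/2983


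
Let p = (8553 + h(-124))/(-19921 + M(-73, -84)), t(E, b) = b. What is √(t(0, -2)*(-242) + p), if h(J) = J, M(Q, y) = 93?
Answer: √47529317111/9914 ≈ 21.990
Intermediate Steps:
p = -8429/19828 (p = (8553 - 124)/(-19921 + 93) = 8429/(-19828) = 8429*(-1/19828) = -8429/19828 ≈ -0.42511)
√(t(0, -2)*(-242) + p) = √(-2*(-242) - 8429/19828) = √(484 - 8429/19828) = √(9588323/19828) = √47529317111/9914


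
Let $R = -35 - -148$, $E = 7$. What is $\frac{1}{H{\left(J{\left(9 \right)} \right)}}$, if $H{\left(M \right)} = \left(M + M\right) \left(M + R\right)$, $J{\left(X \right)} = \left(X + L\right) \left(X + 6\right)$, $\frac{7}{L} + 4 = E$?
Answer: $\frac{1}{96220} \approx 1.0393 \cdot 10^{-5}$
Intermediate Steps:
$R = 113$ ($R = -35 + 148 = 113$)
$L = \frac{7}{3}$ ($L = \frac{7}{-4 + 7} = \frac{7}{3} \approx 2.3333$)
$J{\left(X \right)} = \left(6 + X\right) \left(\frac{7}{3} + X\right)$ ($J{\left(X \right)} = \left(X + \frac{7}{3}\right) \left(X + 6\right) = \left(\frac{7}{3} + X\right) \left(6 + X\right) = \left(6 + X\right) \left(\frac{7}{3} + X\right)$)
$H{\left(M \right)} = 2 M \left(113 + M\right)$ ($H{\left(M \right)} = \left(M + M\right) \left(M + 113\right) = 2 M \left(113 + M\right)$)
$\frac{1}{H{\left(J{\left(9 \right)} \right)}} = \frac{1}{2 \left(14 + 9^{2} + \frac{25}{3} \cdot 9\right) \left(113 + \left(14 + 9^{2} + \frac{25}{3} \cdot 9\right)\right)} = \frac{1}{2 \left(14 + 81 + 75\right) \left(113 + \left(14 + 81 + 75\right)\right)} = \frac{1}{2 \cdot 170 \left(113 + 170\right)} = \frac{1}{2 \cdot 170 \cdot 283} = \frac{1}{96220}$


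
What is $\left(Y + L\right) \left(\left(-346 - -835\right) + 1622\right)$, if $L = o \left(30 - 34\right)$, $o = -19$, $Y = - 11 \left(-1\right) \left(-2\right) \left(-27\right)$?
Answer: $1414370$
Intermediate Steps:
$Y = 594$ ($Y = - 11 \cdot 2 \left(-27\right) = \left(-11\right) \left(-54\right) = 594$)
$L = 76$ ($L = - 19 \left(30 - 34\right) = \left(-19\right) \left(-4\right) = 76$)
$\left(Y + L\right) \left(\left(-346 - -835\right) + 1622\right) = \left(594 + 76\right) \left(\left(-346 - -835\right) + 1622\right) = 670 \left(\left(-346 + 835\right) + 1622\right) = 670 \left(489 + 1622\right) = 670 \cdot 2111 = 1414370$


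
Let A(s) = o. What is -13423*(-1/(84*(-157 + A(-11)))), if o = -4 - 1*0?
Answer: -13423/13524 ≈ -0.99253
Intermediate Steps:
o = -4 (o = -4 + 0 = -4)
A(s) = -4
-13423*(-1/(84*(-157 + A(-11)))) = -13423*(-1/(84*(-157 - 4))) = -13423/((-84*(-161))) = -13423/13524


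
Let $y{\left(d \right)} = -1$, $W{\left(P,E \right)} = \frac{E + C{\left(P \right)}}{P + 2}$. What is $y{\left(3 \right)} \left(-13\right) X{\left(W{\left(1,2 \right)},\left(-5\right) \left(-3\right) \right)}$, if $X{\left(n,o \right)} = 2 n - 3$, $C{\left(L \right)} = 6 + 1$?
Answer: $39$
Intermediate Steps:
$C{\left(L \right)} = 7$
$W{\left(P,E \right)} = \frac{7 + E}{2 + P}$ ($W{\left(P,E \right)} = \frac{E + 7}{P + 2} = \frac{7 + E}{2 + P}$)
$X{\left(n,o \right)} = -3 + 2 n$
$y{\left(3 \right)} \left(-13\right) X{\left(W{\left(1,2 \right)},\left(-5\right) \left(-3\right) \right)} = \left(-1\right) \left(-13\right) \left(-3 + 2 \frac{7 + 2}{2 + 1}\right) = 13 \left(-3 + 2 \cdot \frac{1}{3} \cdot 9\right) = 13 \left(-3 + 2 \cdot 3\right) = 13 \left(-3 + 6\right) = 13 \cdot 3 = 39$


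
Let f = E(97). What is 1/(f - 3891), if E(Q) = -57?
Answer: -1/3948 ≈ -0.00025329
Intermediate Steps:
f = -57
1/(f - 3891) = 1/(-57 - 3891) = 1/(-3948) = -1/3948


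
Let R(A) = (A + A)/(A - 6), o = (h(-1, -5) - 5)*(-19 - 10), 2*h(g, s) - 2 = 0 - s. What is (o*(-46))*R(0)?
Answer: 0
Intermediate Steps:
h(g, s) = 1 - s/2 (h(g, s) = 1 + (0 - s)/2 = 1 + (-s)/2 = 1 - s/2)
o = 87/2 (o = ((1 - 1/2*(-5)) - 5)*(-19 - 10) = ((1 + 5/2) - 5)*(-29) = (7/2 - 5)*(-29) = -3/2*(-29) = 87/2 ≈ 43.500)
R(A) = 2*A/(-6 + A) (R(A) = (2*A)/(-6 + A) = 2*A/(-6 + A))
(o*(-46))*R(0) = ((87/2)*(-46))*(2*0/(-6 + 0)) = -4002*0/(-6) = -4002*0*(-1)/6 = -2001*0 = 0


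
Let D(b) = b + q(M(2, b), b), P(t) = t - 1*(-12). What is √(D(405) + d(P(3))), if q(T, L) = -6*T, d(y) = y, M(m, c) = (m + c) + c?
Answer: 2*I*√1113 ≈ 66.723*I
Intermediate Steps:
M(m, c) = m + 2*c (M(m, c) = (c + m) + c = m + 2*c)
P(t) = 12 + t (P(t) = t + 12 = 12 + t)
D(b) = -12 - 11*b (D(b) = b - 6*(2 + 2*b) = b + (-12 - 12*b) = -12 - 11*b)
√(D(405) + d(P(3))) = √((-12 - 11*405) + (12 + 3)) = √((-12 - 4455) + 15) = √(-4467 + 15) = √(-4452) = 2*I*√1113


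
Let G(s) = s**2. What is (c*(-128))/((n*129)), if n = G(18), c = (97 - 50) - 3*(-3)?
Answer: -1792/10449 ≈ -0.17150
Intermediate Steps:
c = 56 (c = 47 + 9 = 56)
n = 324 (n = 18**2 = 324)
(c*(-128))/((n*129)) = (56*(-128))/((324*129)) = -7168/41796 = -7168*1/41796 = -1792/10449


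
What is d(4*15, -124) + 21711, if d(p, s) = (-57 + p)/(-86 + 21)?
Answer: 1411212/65 ≈ 21711.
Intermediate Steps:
d(p, s) = 57/65 - p/65 (d(p, s) = (-57 + p)/(-65) = (-57 + p)*(-1/65) = 57/65 - p/65)
d(4*15, -124) + 21711 = (57/65 - 4*15/65) + 21711 = (57/65 - 1/65*60) + 21711 = (57/65 - 12/13) + 21711 = -3/65 + 21711 = 1411212/65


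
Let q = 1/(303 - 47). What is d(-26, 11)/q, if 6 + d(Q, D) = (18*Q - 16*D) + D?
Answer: -163584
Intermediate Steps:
d(Q, D) = -6 - 15*D + 18*Q (d(Q, D) = -6 + ((18*Q - 16*D) + D) = -6 + ((-16*D + 18*Q) + D) = -6 + (-15*D + 18*Q) = -6 - 15*D + 18*Q)
q = 1/256 ≈ 0.0039063
d(-26, 11)/q = (-6 - 15*11 + 18*(-26))/(1/256) = (-6 - 165 - 468)*256 = -639*256 = -163584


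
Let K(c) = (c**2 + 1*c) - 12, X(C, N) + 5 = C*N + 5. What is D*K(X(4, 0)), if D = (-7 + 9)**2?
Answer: -48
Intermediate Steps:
D = 4 (D = 2**2 = 4)
X(C, N) = C*N (X(C, N) = -5 + (C*N + 5) = -5 + (5 + C*N) = C*N)
K(c) = -12 + c + c**2 (K(c) = (c**2 + c) - 12 = (c + c**2) - 12 = -12 + c + c**2)
D*K(X(4, 0)) = 4*(-12 + 4*0 + (4*0)**2) = 4*(-12 + 0 + 0**2) = 4*(-12 + 0 + 0) = 4*(-12) = -48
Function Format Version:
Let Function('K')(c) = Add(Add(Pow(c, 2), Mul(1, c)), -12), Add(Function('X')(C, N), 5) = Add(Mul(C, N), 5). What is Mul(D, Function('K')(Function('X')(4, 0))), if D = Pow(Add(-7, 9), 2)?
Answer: -48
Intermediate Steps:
D = 4 (D = Pow(2, 2) = 4)
Function('X')(C, N) = Mul(C, N) (Function('X')(C, N) = Add(-5, Add(Mul(C, N), 5)) = Add(-5, Add(5, Mul(C, N))) = Mul(C, N))
Function('K')(c) = Add(-12, c, Pow(c, 2)) (Function('K')(c) = Add(Add(Pow(c, 2), c), -12) = Add(Add(c, Pow(c, 2)), -12) = Add(-12, c, Pow(c, 2)))
Mul(D, Function('K')(Function('X')(4, 0))) = Mul(4, Add(-12, Mul(4, 0), Pow(Mul(4, 0), 2))) = Mul(4, Add(-12, 0, Pow(0, 2))) = Mul(4, Add(-12, 0, 0)) = Mul(4, -12) = -48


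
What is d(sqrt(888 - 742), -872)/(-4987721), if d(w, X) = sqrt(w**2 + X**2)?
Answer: -sqrt(760530)/4987721 ≈ -0.00017485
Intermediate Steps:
d(w, X) = sqrt(X**2 + w**2)
d(sqrt(888 - 742), -872)/(-4987721) = sqrt((-872)**2 + (sqrt(888 - 742))**2)/(-4987721) = sqrt(760384 + (sqrt(146))**2)*(-1/4987721) = sqrt(760384 + 146)*(-1/4987721) = sqrt(760530)*(-1/4987721) = -sqrt(760530)/4987721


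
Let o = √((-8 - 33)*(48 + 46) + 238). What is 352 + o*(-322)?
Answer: 352 - 1288*I*√226 ≈ 352.0 - 19363.0*I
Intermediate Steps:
o = 4*I*√226 (o = √(-41*94 + 238) = √(-3854 + 238) = √(-3616) = 4*I*√226 ≈ 60.133*I)
352 + o*(-322) = 352 + (4*I*√226)*(-322) = 352 - 1288*I*√226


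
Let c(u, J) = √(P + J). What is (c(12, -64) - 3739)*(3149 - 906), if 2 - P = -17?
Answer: -8386577 + 6729*I*√5 ≈ -8.3866e+6 + 15047.0*I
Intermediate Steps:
P = 19 (P = 2 - 1*(-17) = 2 + 17 = 19)
c(u, J) = √(19 + J)
(c(12, -64) - 3739)*(3149 - 906) = (√(19 - 64) - 3739)*(3149 - 906) = (√(-45) - 3739)*2243 = (3*I*√5 - 3739)*2243 = (-3739 + 3*I*√5)*2243 = -8386577 + 6729*I*√5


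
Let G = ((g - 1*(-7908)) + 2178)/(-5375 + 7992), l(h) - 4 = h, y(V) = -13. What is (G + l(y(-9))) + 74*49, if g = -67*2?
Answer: 9475641/2617 ≈ 3620.8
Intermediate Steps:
g = -134
l(h) = 4 + h
G = 9952/2617 (G = ((-134 - 1*(-7908)) + 2178)/(-5375 + 7992) = ((-134 + 7908) + 2178)/2617 = (7774 + 2178)*(1/2617) = 9952*(1/2617) = 9952/2617 ≈ 3.8028)
(G + l(y(-9))) + 74*49 = (9952/2617 + (4 - 13)) + 74*49 = (9952/2617 - 9) + 3626 = -13601/2617 + 3626 = 9475641/2617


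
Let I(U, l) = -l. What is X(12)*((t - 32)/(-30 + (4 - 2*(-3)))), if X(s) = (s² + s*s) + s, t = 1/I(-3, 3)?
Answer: 485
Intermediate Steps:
t = -⅓ (t = 1/(-1*3) = 1/(-3) = -⅓ ≈ -0.33333)
X(s) = s + 2*s² (X(s) = (s² + s²) + s = 2*s² + s = s + 2*s²)
X(12)*((t - 32)/(-30 + (4 - 2*(-3)))) = (12*(1 + 2*12))*((-⅓ - 32)/(-30 + (4 - 2*(-3)))) = (12*(1 + 24))*(-97/(3*(-30 + (4 + 6)))) = (12*25)*(-97/(3*(-30 + 10))) = 300*(-97/3/(-20)) = 300*(-97/3*(-1/20)) = 300*(97/60) = 485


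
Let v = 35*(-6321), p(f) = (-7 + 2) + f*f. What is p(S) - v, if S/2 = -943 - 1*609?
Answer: 9856046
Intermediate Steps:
S = -3104 (S = 2*(-943 - 1*609) = 2*(-943 - 609) = 2*(-1552) = -3104)
p(f) = -5 + f**2
v = -221235
p(S) - v = (-5 + (-3104)**2) - 1*(-221235) = (-5 + 9634816) + 221235 = 9634811 + 221235 = 9856046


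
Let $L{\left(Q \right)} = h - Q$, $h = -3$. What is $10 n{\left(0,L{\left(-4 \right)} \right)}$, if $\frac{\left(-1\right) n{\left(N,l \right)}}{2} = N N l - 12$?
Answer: $240$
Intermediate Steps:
$L{\left(Q \right)} = -3 - Q$
$n{\left(N,l \right)} = 24 - 2 l N^{2}$ ($n{\left(N,l \right)} = - 2 \left(N N l - 12\right) = - 2 \left(N^{2} l - 12\right) = - 2 \left(l N^{2} - 12\right) = - 2 \left(-12 + l N^{2}\right) = 24 - 2 l N^{2}$)
$10 n{\left(0,L{\left(-4 \right)} \right)} = 10 \left(24 - 2 \left(-3 - -4\right) 0^{2}\right) = 10 \left(24 - 2 \left(-3 + 4\right) 0\right) = 10 \left(24 - 2 \cdot 0\right) = 10 \left(24 + 0\right) = 10 \cdot 24 = 240$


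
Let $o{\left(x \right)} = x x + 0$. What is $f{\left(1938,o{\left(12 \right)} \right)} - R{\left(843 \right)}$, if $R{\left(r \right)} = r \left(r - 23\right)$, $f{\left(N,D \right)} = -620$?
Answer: $-691880$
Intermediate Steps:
$o{\left(x \right)} = x^{2}$ ($o{\left(x \right)} = x^{2} + 0 = x^{2}$)
$R{\left(r \right)} = r \left(-23 + r\right)$
$f{\left(1938,o{\left(12 \right)} \right)} - R{\left(843 \right)} = -620 - 843 \left(-23 + 843\right) = -620 - 843 \cdot 820 = -620 - 691260 = -691880$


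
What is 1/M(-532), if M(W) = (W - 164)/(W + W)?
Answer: 133/87 ≈ 1.5287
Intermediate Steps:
M(W) = (-164 + W)/(2*W) (M(W) = (-164 + W)/((2*W)) = (-164 + W)*(1/(2*W)) = (-164 + W)/(2*W))
1/M(-532) = 1/((1/2)*(-164 - 532)/(-532)) = 1/((1/2)*(-1/532)*(-696)) = 1/(87/133) = 133/87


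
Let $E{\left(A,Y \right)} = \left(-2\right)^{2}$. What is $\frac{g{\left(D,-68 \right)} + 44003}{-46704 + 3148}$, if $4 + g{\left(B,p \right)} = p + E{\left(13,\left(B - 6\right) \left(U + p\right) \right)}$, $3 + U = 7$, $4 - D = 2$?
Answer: $- \frac{43935}{43556} \approx -1.0087$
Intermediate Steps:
$D = 2$ ($D = 4 - 2 = 2$)
$U = 4$ ($U = -3 + 7 = 4$)
$E{\left(A,Y \right)} = 4$
$g{\left(B,p \right)} = p$ ($g{\left(B,p \right)} = -4 + \left(p + 4\right) = -4 + \left(4 + p\right) = p$)
$\frac{g{\left(D,-68 \right)} + 44003}{-46704 + 3148} = \frac{-68 + 44003}{-46704 + 3148} = \frac{43935}{-43556} = 43935 \left(- \frac{1}{43556}\right) = - \frac{43935}{43556}$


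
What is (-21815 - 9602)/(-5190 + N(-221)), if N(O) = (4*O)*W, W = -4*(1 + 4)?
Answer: -31417/12490 ≈ -2.5154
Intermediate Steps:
W = -20 (W = -4*5 = -20)
N(O) = -80*O (N(O) = (4*O)*(-20) = -80*O)
(-21815 - 9602)/(-5190 + N(-221)) = (-21815 - 9602)/(-5190 - 80*(-221)) = -31417/(-5190 + 17680) = -31417/12490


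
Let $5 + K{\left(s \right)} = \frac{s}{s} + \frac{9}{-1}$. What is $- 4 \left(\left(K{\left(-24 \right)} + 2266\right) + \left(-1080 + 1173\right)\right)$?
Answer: $-9384$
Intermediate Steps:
$K{\left(s \right)} = -13$ ($K{\left(s \right)} = -5 + \left(\frac{s}{s} + \frac{9}{-1}\right) = -5 + \left(1 + 9 \left(-1\right)\right) = -5 + \left(1 - 9\right) = -5 - 8 = -13$)
$- 4 \left(\left(K{\left(-24 \right)} + 2266\right) + \left(-1080 + 1173\right)\right) = - 4 \left(\left(-13 + 2266\right) + \left(-1080 + 1173\right)\right) = - 4 \left(2253 + 93\right) = \left(-4\right) 2346 = -9384$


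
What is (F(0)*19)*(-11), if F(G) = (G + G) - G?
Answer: 0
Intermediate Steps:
F(G) = G (F(G) = 2*G - G = G)
(F(0)*19)*(-11) = (0*19)*(-11) = 0*(-11) = 0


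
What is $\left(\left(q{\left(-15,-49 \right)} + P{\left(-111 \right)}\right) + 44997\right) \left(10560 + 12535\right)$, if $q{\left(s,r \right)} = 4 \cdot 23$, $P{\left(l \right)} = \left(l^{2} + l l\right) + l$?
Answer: $1607873900$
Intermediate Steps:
$P{\left(l \right)} = l + 2 l^{2}$ ($P{\left(l \right)} = \left(l^{2} + l^{2}\right) + l = 2 l^{2} + l = l + 2 l^{2}$)
$q{\left(s,r \right)} = 92$
$\left(\left(q{\left(-15,-49 \right)} + P{\left(-111 \right)}\right) + 44997\right) \left(10560 + 12535\right) = \left(\left(92 - 111 \left(1 + 2 \left(-111\right)\right)\right) + 44997\right) \left(10560 + 12535\right) = \left(\left(92 - 111 \left(1 - 222\right)\right) + 44997\right) 23095 = \left(\left(92 - -24531\right) + 44997\right) 23095 = \left(\left(92 + 24531\right) + 44997\right) 23095 = \left(24623 + 44997\right) 23095 = 69620 \cdot 23095 = 1607873900$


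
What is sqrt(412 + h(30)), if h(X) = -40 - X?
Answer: 3*sqrt(38) ≈ 18.493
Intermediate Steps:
sqrt(412 + h(30)) = sqrt(412 + (-40 - 1*30)) = sqrt(412 + (-40 - 30)) = sqrt(412 - 70) = sqrt(342) = 3*sqrt(38)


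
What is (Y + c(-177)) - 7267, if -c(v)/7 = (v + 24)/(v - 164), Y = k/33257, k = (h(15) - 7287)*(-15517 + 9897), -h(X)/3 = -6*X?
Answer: -69000508186/11340637 ≈ -6084.4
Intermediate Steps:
h(X) = 18*X (h(X) = -(-18)*X = 18*X)
k = 39435540 (k = (18*15 - 7287)*(-15517 + 9897) = (270 - 7287)*(-5620) = -7017*(-5620) = 39435540)
Y = 39435540/33257 ≈ 1185.8
c(v) = -7*(24 + v)/(-164 + v) (c(v) = -7*(v + 24)/(v - 164) = -7*(24 + v)/(-164 + v))
(Y + c(-177)) - 7267 = (39435540/33257 + 7*(-24 - 1*(-177))/(-164 - 177)) - 7267 = (39435540/33257 + 7*(-24 + 177)/(-341)) - 7267 = (39435540/33257 + 7*(-1/341)*153) - 7267 = (39435540/33257 - 1071/341) - 7267 = 13411900893/11340637 - 7267 = -69000508186/11340637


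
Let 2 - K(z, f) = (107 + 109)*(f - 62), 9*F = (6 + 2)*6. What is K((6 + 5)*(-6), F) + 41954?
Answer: 54196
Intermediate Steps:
F = 16/3 (F = ((6 + 2)*6)/9 = (8*6)/9 = (⅑)*48 = 16/3 ≈ 5.3333)
K(z, f) = 13394 - 216*f (K(z, f) = 2 - (107 + 109)*(f - 62) = 2 - 216*(-62 + f) = 2 - (-13392 + 216*f) = 2 + (13392 - 216*f) = 13394 - 216*f)
K((6 + 5)*(-6), F) + 41954 = (13394 - 216*16/3) + 41954 = (13394 - 1152) + 41954 = 12242 + 41954 = 54196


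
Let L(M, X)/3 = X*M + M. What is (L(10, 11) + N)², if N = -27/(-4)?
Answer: 2152089/16 ≈ 1.3451e+5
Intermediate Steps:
L(M, X) = 3*M + 3*M*X (L(M, X) = 3*(X*M + M) = 3*(M*X + M) = 3*(M + M*X) = 3*M + 3*M*X)
N = 27/4 (N = -27*(-¼) = 27/4 ≈ 6.7500)
(L(10, 11) + N)² = (3*10*(1 + 11) + 27/4)² = (3*10*12 + 27/4)² = (360 + 27/4)² = (1467/4)² = 2152089/16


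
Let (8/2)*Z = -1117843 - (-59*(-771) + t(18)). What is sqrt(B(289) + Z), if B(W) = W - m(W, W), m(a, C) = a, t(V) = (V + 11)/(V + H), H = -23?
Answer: I*sqrt(29083155)/10 ≈ 539.29*I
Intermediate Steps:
t(V) = (11 + V)/(-23 + V) (t(V) = (V + 11)/(V - 23) = (11 + V)/(-23 + V))
Z = -5816631/20 (Z = (-1117843 - (-59*(-771) + (11 + 18)/(-23 + 18)))/4 = (-1117843 - (45489 + 29/(-5)))/4 = (-1117843 - (45489 - 1/5*29))/4 = (-1117843 - (45489 - 29/5))/4 = (-1117843 - 1*227416/5)/4 = (-1117843 - 227416/5)/4 = (1/4)*(-5816631/5) = -5816631/20 ≈ -2.9083e+5)
B(W) = 0 (B(W) = W - W = 0)
sqrt(B(289) + Z) = sqrt(0 - 5816631/20) = sqrt(-5816631/20) = I*sqrt(29083155)/10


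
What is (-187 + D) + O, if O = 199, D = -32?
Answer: -20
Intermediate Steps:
(-187 + D) + O = (-187 - 32) + 199 = -219 + 199 = -20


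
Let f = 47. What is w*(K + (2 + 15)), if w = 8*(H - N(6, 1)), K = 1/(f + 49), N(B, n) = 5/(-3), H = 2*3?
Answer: 37559/36 ≈ 1043.3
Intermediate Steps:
H = 6
N(B, n) = -5/3 (N(B, n) = 5*(-⅓) = -5/3)
K = 1/96 (K = 1/(47 + 49) = 1/96 ≈ 0.010417)
w = 184/3 (w = 8*(6 - 1*(-5/3)) = 8*(6 + 5/3) = 8*(23/3) = 184/3 ≈ 61.333)
w*(K + (2 + 15)) = 184*(1/96 + (2 + 15))/3 = 184*(1/96 + 17)/3 = (184/3)*(1633/96) = 37559/36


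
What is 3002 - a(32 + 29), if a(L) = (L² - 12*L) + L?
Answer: -48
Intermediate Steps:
a(L) = L² - 11*L
3002 - a(32 + 29) = 3002 - (32 + 29)*(-11 + (32 + 29)) = 3002 - 61*(-11 + 61) = 3002 - 61*50 = 3002 - 1*3050 = 3002 - 3050 = -48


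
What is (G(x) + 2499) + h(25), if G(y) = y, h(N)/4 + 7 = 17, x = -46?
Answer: 2493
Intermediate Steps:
h(N) = 40 (h(N) = -28 + 4*17 = -28 + 68 = 40)
(G(x) + 2499) + h(25) = (-46 + 2499) + 40 = 2453 + 40 = 2493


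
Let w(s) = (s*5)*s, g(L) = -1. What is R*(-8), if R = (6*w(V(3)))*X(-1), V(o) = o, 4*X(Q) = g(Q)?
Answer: 540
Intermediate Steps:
X(Q) = -¼ (X(Q) = (¼)*(-1) = -¼)
w(s) = 5*s² (w(s) = (5*s)*s = 5*s²)
R = -135/2 (R = (6*(5*3²))*(-¼) = (6*(5*9))*(-¼) = (6*45)*(-¼) = 270*(-¼) = -135/2 ≈ -67.500)
R*(-8) = -135/2*(-8) = 540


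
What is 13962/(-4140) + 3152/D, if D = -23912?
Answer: -7227263/2062410 ≈ -3.5043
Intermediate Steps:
13962/(-4140) + 3152/D = 13962/(-4140) + 3152/(-23912) = 13962*(-1/4140) + 3152*(-1/23912) = -2327/690 - 394/2989 = -7227263/2062410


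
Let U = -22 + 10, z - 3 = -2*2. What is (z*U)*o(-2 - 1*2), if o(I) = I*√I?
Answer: -96*I ≈ -96.0*I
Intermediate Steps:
z = -1 (z = 3 - 2*2 = 3 - 4 = -1)
o(I) = I^(3/2)
U = -12
(z*U)*o(-2 - 1*2) = (-1*(-12))*(-2 - 1*2)^(3/2) = 12*(-2 - 2)^(3/2) = 12*(-4)^(3/2) = 12*(-8*I) = -96*I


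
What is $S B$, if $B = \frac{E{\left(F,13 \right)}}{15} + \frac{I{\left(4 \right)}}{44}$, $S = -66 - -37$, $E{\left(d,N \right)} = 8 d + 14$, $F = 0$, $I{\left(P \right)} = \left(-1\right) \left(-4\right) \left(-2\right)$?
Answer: $- \frac{3596}{165} \approx -21.794$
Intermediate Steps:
$I{\left(P \right)} = -8$ ($I{\left(P \right)} = 4 \left(-2\right) = -8$)
$E{\left(d,N \right)} = 14 + 8 d$
$S = -29$ ($S = -66 + 37 = -29$)
$B = \frac{124}{165}$ ($B = \frac{14 + 8 \cdot 0}{15} - \frac{8}{44} = \left(14 + 0\right) \frac{1}{15} - \frac{2}{11} = 14 \cdot \frac{1}{15} - \frac{2}{11} = \frac{14}{15} - \frac{2}{11} = \frac{124}{165} \approx 0.75152$)
$S B = \left(-29\right) \frac{124}{165} = - \frac{3596}{165}$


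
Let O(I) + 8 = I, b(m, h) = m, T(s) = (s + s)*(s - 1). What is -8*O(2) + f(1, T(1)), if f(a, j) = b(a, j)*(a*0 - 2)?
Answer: 46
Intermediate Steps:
T(s) = 2*s*(-1 + s) (T(s) = (2*s)*(-1 + s) = 2*s*(-1 + s))
O(I) = -8 + I
f(a, j) = -2*a (f(a, j) = a*(a*0 - 2) = a*(0 - 2) = a*(-2) = -2*a)
-8*O(2) + f(1, T(1)) = -8*(-8 + 2) - 2*1 = -8*(-6) - 2 = 48 - 2 = 46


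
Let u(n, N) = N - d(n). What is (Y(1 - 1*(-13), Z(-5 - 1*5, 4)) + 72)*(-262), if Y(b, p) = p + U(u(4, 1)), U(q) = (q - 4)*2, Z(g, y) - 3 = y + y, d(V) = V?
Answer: -18078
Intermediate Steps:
Z(g, y) = 3 + 2*y (Z(g, y) = 3 + (y + y) = 3 + 2*y)
u(n, N) = N - n
U(q) = -8 + 2*q (U(q) = (-4 + q)*2 = -8 + 2*q)
Y(b, p) = -14 + p (Y(b, p) = p + (-8 + 2*(1 - 1*4)) = p + (-8 + 2*(1 - 4)) = p + (-8 + 2*(-3)) = p + (-8 - 6) = p - 14 = -14 + p)
(Y(1 - 1*(-13), Z(-5 - 1*5, 4)) + 72)*(-262) = ((-14 + (3 + 2*4)) + 72)*(-262) = ((-14 + (3 + 8)) + 72)*(-262) = ((-14 + 11) + 72)*(-262) = (-3 + 72)*(-262) = 69*(-262) = -18078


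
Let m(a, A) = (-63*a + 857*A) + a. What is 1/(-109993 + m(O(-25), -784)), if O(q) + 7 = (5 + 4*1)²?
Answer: -1/786469 ≈ -1.2715e-6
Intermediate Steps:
O(q) = 74 (O(q) = -7 + (5 + 4*1)² = -7 + (5 + 4)² = -7 + 9² = -7 + 81 = 74)
m(a, A) = -62*a + 857*A
1/(-109993 + m(O(-25), -784)) = 1/(-109993 + (-62*74 + 857*(-784))) = 1/(-109993 + (-4588 - 671888)) = 1/(-109993 - 676476) = 1/(-786469) = -1/786469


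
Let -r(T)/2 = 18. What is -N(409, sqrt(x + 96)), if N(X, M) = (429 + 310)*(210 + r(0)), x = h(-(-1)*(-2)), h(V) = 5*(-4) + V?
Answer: -128586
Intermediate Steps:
r(T) = -36 (r(T) = -2*18 = -36)
h(V) = -20 + V
x = -22 (x = -20 - (-1)*(-2) = -20 - 1*2 = -20 - 2 = -22)
N(X, M) = 128586 (N(X, M) = (429 + 310)*(210 - 36) = 739*174 = 128586)
-N(409, sqrt(x + 96)) = -1*128586 = -128586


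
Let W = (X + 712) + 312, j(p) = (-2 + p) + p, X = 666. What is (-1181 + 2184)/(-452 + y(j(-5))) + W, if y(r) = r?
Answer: 783157/464 ≈ 1687.8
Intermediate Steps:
j(p) = -2 + 2*p
W = 1690 (W = (666 + 712) + 312 = 1378 + 312 = 1690)
(-1181 + 2184)/(-452 + y(j(-5))) + W = (-1181 + 2184)/(-452 + (-2 + 2*(-5))) + 1690 = 1003/(-452 + (-2 - 10)) + 1690 = 1003/(-452 - 12) + 1690 = 1003/(-464) + 1690 = 1003*(-1/464) + 1690 = -1003/464 + 1690 = 783157/464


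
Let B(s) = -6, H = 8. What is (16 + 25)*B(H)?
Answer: -246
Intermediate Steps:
(16 + 25)*B(H) = (16 + 25)*(-6) = 41*(-6) = -246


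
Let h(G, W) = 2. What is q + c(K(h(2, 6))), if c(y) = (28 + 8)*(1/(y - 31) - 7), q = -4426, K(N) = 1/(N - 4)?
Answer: -32754/7 ≈ -4679.1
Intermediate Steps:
K(N) = 1/(-4 + N)
c(y) = -252 + 36/(-31 + y) (c(y) = 36*(1/(-31 + y) - 7) = 36*(-7 + 1/(-31 + y)) = -252 + 36/(-31 + y))
q + c(K(h(2, 6))) = -4426 + 36*(218 - 7/(-4 + 2))/(-31 + 1/(-4 + 2)) = -4426 + 36*(218 - 7/(-2))/(-31 + 1/(-2)) = -4426 + 36*(218 - 7*(-½))/(-31 - ½) = -4426 + 36*(218 + 7/2)/(-63/2) = -4426 + 36*(-2/63)*(443/2) = -4426 - 1772/7 = -32754/7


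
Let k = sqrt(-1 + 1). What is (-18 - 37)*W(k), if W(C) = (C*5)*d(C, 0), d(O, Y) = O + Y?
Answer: 0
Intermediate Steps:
k = 0 (k = sqrt(0) = 0)
W(C) = 5*C**2 (W(C) = (C*5)*(C + 0) = (5*C)*C = 5*C**2)
(-18 - 37)*W(k) = (-18 - 37)*(5*0**2) = -275*0 = -55*0 = 0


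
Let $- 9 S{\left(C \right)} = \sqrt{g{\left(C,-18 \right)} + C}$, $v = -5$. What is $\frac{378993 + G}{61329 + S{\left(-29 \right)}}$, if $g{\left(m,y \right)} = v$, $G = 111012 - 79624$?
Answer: $\frac{2038628764269}{304660945555} + \frac{3693429 i \sqrt{34}}{304660945555} \approx 6.6915 + 7.0689 \cdot 10^{-5} i$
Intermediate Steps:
$G = 31388$ ($G = 111012 - 79624 = 31388$)
$g{\left(m,y \right)} = -5$
$S{\left(C \right)} = - \frac{\sqrt{-5 + C}}{9}$
$\frac{378993 + G}{61329 + S{\left(-29 \right)}} = \frac{378993 + 31388}{61329 - \frac{\sqrt{-5 - 29}}{9}} = \frac{410381}{61329 - \frac{\sqrt{-34}}{9}} = \frac{410381}{61329 - \frac{i \sqrt{34}}{9}}$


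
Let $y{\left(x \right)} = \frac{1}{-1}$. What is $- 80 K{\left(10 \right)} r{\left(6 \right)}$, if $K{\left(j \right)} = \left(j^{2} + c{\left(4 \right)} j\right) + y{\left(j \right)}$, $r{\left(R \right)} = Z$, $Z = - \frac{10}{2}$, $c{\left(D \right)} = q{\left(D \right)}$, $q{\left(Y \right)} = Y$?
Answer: $55600$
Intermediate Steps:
$c{\left(D \right)} = D$
$Z = -5$ ($Z = \left(-10\right) \frac{1}{2} = -5$)
$y{\left(x \right)} = -1$
$r{\left(R \right)} = -5$
$K{\left(j \right)} = -1 + j^{2} + 4 j$ ($K{\left(j \right)} = \left(j^{2} + 4 j\right) - 1 = -1 + j^{2} + 4 j$)
$- 80 K{\left(10 \right)} r{\left(6 \right)} = - 80 \left(-1 + 10^{2} + 4 \cdot 10\right) \left(-5\right) = - 80 \left(-1 + 100 + 40\right) \left(-5\right) = \left(-80\right) 139 \left(-5\right) = \left(-11120\right) \left(-5\right) = 55600$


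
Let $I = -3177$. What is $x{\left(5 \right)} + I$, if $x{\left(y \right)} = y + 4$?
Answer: $-3168$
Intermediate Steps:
$x{\left(y \right)} = 4 + y$
$x{\left(5 \right)} + I = \left(4 + 5\right) - 3177 = 9 - 3177 = -3168$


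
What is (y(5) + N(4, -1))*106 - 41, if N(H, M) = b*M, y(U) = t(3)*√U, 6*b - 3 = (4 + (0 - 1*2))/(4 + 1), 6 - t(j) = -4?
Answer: -1516/15 + 1060*√5 ≈ 2269.2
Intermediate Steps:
t(j) = 10 (t(j) = 6 - 1*(-4) = 6 + 4 = 10)
b = 17/30 (b = ½ + ((4 + (0 - 1*2))/(4 + 1))/6 = ½ + ((4 + (0 - 2))/5)/6 = ½ + ((4 - 2)*(⅕))/6 = ½ + (2*(⅕))/6 = ½ + (⅙)*(⅖) = ½ + 1/15 = 17/30 ≈ 0.56667)
y(U) = 10*√U
N(H, M) = 17*M/30
(y(5) + N(4, -1))*106 - 41 = (10*√5 + (17/30)*(-1))*106 - 41 = (10*√5 - 17/30)*106 - 41 = (-17/30 + 10*√5)*106 - 41 = (-901/15 + 1060*√5) - 41 = -1516/15 + 1060*√5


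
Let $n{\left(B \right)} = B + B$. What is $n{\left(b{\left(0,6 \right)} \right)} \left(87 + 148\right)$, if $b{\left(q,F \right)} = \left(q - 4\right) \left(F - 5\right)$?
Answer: $-1880$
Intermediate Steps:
$b{\left(q,F \right)} = \left(-5 + F\right) \left(-4 + q\right)$ ($b{\left(q,F \right)} = \left(-4 + q\right) \left(-5 + F\right) = \left(-5 + F\right) \left(-4 + q\right)$)
$n{\left(B \right)} = 2 B$
$n{\left(b{\left(0,6 \right)} \right)} \left(87 + 148\right) = 2 \left(20 - 0 - 24 + 6 \cdot 0\right) \left(87 + 148\right) = 2 \left(20 + 0 - 24 + 0\right) 235 = 2 \left(-4\right) 235 = \left(-8\right) 235 = -1880$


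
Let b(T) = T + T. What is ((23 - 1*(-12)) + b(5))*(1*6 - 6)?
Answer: 0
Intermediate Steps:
b(T) = 2*T
((23 - 1*(-12)) + b(5))*(1*6 - 6) = ((23 - 1*(-12)) + 2*5)*(1*6 - 6) = ((23 + 12) + 10)*(6 - 6) = (35 + 10)*0 = 45*0 = 0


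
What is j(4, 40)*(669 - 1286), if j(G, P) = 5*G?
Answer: -12340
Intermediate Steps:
j(4, 40)*(669 - 1286) = (5*4)*(669 - 1286) = 20*(-617) = -12340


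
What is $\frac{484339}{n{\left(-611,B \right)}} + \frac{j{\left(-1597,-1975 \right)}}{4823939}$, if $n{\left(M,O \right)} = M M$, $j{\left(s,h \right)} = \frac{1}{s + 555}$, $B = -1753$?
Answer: $\frac{51798968216663}{39925842471034} \approx 1.2974$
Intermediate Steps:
$j{\left(s,h \right)} = \frac{1}{555 + s}$
$n{\left(M,O \right)} = M^{2}$
$\frac{484339}{n{\left(-611,B \right)}} + \frac{j{\left(-1597,-1975 \right)}}{4823939} = \frac{484339}{\left(-611\right)^{2}} + \frac{1}{\left(555 - 1597\right) 4823939} = \frac{484339}{373321} + \frac{1}{-1042} \cdot \frac{1}{4823939} = 484339 \cdot \frac{1}{373321} - \frac{1}{5026544438} = \frac{484339}{373321} - \frac{1}{5026544438} = \frac{51798968216663}{39925842471034}$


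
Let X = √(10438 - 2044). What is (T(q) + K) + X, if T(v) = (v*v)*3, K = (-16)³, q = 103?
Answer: 27731 + √8394 ≈ 27823.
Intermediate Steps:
K = -4096
T(v) = 3*v² (T(v) = v²*3 = 3*v²)
X = √8394 ≈ 91.619
(T(q) + K) + X = (3*103² - 4096) + √8394 = (3*10609 - 4096) + √8394 = (31827 - 4096) + √8394 = 27731 + √8394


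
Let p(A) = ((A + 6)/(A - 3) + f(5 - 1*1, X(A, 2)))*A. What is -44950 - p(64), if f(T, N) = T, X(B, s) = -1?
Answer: -2762046/61 ≈ -45279.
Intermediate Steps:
p(A) = A*(4 + (6 + A)/(-3 + A)) (p(A) = ((A + 6)/(A - 3) + (5 - 1*1))*A = ((6 + A)/(-3 + A) + (5 - 1))*A = ((6 + A)/(-3 + A) + 4)*A = (4 + (6 + A)/(-3 + A))*A = A*(4 + (6 + A)/(-3 + A)))
-44950 - p(64) = -44950 - 64*(-6 + 5*64)/(-3 + 64) = -44950 - 64*(-6 + 320)/61 = -44950 - 64*314/61 = -44950 - 1*20096/61 = -44950 - 20096/61 = -2762046/61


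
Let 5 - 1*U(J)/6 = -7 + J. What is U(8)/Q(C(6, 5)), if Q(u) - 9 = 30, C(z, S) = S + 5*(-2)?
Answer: 8/13 ≈ 0.61539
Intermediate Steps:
C(z, S) = -10 + S (C(z, S) = S - 10 = -10 + S)
Q(u) = 39 (Q(u) = 9 + 30 = 39)
U(J) = 72 - 6*J (U(J) = 30 - 6*(-7 + J) = 30 + (42 - 6*J) = 72 - 6*J)
U(8)/Q(C(6, 5)) = (72 - 6*8)/39 = (72 - 48)*(1/39) = 24*(1/39) = 8/13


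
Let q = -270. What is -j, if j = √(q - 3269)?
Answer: -I*√3539 ≈ -59.49*I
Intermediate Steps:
j = I*√3539 (j = √(-270 - 3269) = √(-3539) = I*√3539 ≈ 59.49*I)
-j = -I*√3539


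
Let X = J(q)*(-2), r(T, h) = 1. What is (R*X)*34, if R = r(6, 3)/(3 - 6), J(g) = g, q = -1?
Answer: -68/3 ≈ -22.667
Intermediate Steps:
X = 2 (X = -1*(-2) = 2)
R = -⅓ (R = 1/(3 - 6) = 1/(-3) = -⅓*1 = -⅓ ≈ -0.33333)
(R*X)*34 = -⅓*2*34 = -⅔*34 = -68/3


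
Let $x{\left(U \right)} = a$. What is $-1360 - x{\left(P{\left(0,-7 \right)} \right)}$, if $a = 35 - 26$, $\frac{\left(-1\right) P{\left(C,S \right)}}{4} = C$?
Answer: $-1369$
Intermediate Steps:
$P{\left(C,S \right)} = - 4 C$
$a = 9$
$x{\left(U \right)} = 9$
$-1360 - x{\left(P{\left(0,-7 \right)} \right)} = -1360 - 9 = -1369$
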